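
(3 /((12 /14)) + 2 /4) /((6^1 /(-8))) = -16 /3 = -5.33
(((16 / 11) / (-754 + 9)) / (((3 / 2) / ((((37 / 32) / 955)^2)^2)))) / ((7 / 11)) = -1874161 / 426421397152665600000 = -0.00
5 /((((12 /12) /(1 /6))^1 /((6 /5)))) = 1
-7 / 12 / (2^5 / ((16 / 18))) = -7 / 432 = -0.02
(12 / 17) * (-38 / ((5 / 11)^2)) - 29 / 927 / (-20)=-204590143 / 1575900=-129.82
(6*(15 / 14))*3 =135 / 7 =19.29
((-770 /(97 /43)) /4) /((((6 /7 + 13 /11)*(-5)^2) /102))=-13002297 /76145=-170.76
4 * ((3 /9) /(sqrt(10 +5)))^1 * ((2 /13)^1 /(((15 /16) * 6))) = 64 * sqrt(15) /26325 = 0.01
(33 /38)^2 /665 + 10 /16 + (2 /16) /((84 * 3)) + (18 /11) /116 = 14131608797 /22055251680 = 0.64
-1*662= -662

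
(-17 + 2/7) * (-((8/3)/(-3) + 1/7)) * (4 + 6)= -6110/49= -124.69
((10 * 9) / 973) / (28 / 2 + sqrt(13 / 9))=1620 / 243389 - 270 * sqrt(13) / 1703723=0.01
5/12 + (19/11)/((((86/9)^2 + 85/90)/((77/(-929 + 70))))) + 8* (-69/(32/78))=-29602066001/22007580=-1345.09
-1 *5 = -5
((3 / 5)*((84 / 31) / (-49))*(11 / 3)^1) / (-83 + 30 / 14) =66 / 43865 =0.00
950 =950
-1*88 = -88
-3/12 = -1/4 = -0.25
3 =3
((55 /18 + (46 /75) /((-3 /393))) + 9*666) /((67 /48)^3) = 16358516736 /7519075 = 2175.60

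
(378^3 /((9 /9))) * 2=108020304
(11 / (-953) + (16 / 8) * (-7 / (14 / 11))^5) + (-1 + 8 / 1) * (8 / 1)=-152627891 / 15248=-10009.70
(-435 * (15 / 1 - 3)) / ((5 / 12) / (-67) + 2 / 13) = -54559440 / 1543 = -35359.33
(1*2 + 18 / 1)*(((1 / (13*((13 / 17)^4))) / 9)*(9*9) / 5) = 3006756 / 371293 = 8.10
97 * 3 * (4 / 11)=1164 / 11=105.82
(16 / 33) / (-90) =-8 / 1485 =-0.01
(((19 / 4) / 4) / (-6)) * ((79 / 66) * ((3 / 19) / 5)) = -79 / 10560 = -0.01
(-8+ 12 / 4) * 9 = -45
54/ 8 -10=-13/ 4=-3.25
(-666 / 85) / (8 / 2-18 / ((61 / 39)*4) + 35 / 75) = -243756 / 49453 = -4.93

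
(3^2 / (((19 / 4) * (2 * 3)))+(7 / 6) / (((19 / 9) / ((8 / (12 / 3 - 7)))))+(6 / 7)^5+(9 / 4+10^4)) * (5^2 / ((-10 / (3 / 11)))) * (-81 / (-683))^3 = -101839820596410555 / 8953412304731048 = -11.37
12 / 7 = 1.71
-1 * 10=-10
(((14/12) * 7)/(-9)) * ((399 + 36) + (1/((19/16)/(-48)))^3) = 7350019061/123462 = 59532.64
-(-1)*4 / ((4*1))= 1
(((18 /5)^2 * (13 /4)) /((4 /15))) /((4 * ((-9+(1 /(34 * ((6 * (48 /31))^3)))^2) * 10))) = -65119702562686107648 /148420974479661086375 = -0.44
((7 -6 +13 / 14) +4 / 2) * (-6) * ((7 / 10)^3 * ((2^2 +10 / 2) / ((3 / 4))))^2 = -4991679 / 12500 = -399.33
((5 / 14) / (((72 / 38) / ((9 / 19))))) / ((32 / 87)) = 0.24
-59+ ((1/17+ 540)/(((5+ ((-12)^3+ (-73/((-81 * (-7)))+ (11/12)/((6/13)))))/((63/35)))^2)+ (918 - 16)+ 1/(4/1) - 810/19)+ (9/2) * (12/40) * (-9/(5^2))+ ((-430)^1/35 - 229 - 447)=3853415890508203467239/34452472062037237250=111.85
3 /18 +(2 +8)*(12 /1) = 721 /6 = 120.17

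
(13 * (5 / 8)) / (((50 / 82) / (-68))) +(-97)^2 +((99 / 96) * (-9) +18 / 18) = 1359139 / 160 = 8494.62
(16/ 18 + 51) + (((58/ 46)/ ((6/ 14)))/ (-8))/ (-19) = 1633241/ 31464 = 51.91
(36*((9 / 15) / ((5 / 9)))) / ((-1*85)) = -972 / 2125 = -0.46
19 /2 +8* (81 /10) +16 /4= 783 /10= 78.30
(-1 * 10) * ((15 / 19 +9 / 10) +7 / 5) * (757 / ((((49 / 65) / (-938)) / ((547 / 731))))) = 2117090688830 / 97223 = 21775615.74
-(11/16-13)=197/16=12.31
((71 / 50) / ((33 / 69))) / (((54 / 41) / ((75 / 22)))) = 66953 / 8712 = 7.69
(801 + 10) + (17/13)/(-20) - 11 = 799.93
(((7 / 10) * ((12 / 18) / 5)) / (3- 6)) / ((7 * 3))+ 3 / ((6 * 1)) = 673 / 1350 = 0.50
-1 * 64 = -64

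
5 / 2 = 2.50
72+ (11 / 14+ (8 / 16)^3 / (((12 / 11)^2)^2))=84622423 / 1161216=72.87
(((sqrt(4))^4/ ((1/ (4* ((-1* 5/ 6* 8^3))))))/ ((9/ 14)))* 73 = -83722240/ 27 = -3100823.70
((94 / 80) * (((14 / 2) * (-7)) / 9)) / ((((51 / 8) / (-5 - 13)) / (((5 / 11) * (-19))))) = -87514 / 561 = -156.00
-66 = -66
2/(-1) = -2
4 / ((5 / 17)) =68 / 5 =13.60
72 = 72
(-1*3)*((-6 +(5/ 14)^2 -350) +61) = 173385/ 196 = 884.62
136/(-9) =-136/9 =-15.11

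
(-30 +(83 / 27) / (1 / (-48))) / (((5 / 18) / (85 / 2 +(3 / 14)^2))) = -6662861 / 245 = -27195.35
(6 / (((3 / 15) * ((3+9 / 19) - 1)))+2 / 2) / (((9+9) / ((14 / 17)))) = 0.60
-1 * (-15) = 15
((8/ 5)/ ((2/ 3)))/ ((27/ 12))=16/ 15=1.07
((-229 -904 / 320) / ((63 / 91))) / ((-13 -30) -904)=40183 / 113640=0.35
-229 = -229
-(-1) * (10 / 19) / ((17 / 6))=60 / 323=0.19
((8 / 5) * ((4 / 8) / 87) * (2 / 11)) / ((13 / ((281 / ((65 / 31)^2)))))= 2160328 / 262816125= 0.01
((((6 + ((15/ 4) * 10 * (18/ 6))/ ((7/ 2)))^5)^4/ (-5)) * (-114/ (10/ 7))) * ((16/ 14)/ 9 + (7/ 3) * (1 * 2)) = 3250601321087270175687384000000000.00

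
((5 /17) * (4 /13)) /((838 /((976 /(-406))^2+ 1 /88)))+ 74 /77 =0.96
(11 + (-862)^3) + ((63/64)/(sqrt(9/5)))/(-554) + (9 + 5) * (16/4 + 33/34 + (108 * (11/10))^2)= -272130160182/425-21 * sqrt(5)/35456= -640306259.25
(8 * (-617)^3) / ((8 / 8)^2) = -1879080904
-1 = -1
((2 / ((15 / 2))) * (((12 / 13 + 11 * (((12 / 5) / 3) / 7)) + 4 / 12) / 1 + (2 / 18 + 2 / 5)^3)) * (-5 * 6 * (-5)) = 175604176 / 1658475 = 105.88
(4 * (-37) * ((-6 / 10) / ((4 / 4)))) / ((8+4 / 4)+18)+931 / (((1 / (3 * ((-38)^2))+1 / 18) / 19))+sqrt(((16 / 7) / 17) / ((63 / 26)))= 4 * sqrt(442) / 357+2068997656 / 6525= 317088.00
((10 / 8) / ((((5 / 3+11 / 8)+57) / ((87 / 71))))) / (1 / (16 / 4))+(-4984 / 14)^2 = 12966497336 / 102311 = 126736.10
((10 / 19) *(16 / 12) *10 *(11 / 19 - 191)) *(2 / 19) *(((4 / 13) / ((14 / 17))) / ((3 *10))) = -1.75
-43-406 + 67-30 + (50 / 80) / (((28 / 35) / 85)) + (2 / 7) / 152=-1470839 / 4256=-345.59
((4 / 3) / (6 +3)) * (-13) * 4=-208 / 27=-7.70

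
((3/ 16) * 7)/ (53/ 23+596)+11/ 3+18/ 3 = 236539/ 24464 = 9.67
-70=-70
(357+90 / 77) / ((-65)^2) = 0.08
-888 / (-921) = 296 / 307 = 0.96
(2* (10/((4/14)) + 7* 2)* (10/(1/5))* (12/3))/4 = 4900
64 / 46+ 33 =791 / 23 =34.39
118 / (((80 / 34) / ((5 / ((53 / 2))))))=9.46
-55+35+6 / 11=-214 / 11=-19.45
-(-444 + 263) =181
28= 28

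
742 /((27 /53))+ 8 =39542 /27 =1464.52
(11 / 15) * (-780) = -572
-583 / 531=-1.10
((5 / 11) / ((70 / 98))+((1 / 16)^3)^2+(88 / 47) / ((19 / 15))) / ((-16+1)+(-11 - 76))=-116159854453 / 5603288154112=-0.02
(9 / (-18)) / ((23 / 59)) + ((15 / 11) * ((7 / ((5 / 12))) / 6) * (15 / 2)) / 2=3298 / 253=13.04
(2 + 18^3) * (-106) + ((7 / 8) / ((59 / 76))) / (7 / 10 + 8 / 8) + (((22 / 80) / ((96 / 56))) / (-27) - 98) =-8039824736591 / 12998880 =-618501.34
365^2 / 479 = 133225 / 479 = 278.13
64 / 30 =32 / 15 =2.13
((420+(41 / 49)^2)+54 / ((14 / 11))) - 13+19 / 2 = 2207137 / 4802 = 459.63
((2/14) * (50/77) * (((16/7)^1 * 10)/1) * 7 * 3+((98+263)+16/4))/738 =220735/397782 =0.55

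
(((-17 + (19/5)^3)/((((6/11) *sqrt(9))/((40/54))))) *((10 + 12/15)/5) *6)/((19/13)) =1805232/11875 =152.02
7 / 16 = 0.44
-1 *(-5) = 5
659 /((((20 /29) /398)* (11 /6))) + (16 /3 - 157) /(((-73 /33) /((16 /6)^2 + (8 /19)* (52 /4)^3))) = 186300714961 /686565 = 271351.90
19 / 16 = 1.19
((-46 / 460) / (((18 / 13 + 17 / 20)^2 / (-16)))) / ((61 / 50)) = 5408000 / 20591221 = 0.26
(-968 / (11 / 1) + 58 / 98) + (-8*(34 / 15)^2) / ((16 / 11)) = -1275217 / 11025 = -115.67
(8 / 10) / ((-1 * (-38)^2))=-1 / 1805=-0.00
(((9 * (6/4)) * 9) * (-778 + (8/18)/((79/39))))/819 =-829503/7189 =-115.39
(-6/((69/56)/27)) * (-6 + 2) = 12096/23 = 525.91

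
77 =77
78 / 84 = 13 / 14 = 0.93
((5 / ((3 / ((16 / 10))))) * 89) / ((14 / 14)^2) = 237.33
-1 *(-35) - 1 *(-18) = 53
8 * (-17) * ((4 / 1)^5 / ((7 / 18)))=-2506752 / 7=-358107.43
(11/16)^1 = 11/16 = 0.69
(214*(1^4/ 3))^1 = 214/ 3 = 71.33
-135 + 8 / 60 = -2023 / 15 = -134.87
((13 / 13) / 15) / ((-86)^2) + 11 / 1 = 11.00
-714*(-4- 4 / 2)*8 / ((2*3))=5712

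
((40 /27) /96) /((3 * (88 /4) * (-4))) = -5 /85536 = -0.00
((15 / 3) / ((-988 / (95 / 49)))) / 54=-0.00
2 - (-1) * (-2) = 0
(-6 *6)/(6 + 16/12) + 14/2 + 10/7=271/77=3.52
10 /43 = 0.23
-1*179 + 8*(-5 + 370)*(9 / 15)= 1573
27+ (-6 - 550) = -529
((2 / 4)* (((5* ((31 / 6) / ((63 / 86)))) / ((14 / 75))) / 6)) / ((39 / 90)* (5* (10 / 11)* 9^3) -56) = 42625 / 3736152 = 0.01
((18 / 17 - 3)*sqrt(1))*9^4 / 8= -216513 / 136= -1592.01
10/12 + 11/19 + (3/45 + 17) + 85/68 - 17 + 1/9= 9713/3420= 2.84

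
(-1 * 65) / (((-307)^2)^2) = -65 / 8882874001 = -0.00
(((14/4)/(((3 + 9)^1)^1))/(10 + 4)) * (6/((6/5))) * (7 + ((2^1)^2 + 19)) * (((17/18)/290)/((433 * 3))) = 0.00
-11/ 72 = -0.15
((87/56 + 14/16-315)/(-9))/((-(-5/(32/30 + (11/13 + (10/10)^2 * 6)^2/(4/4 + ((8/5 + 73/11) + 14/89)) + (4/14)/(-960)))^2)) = -3419084315941282445491603/67110156824391888480000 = -50.95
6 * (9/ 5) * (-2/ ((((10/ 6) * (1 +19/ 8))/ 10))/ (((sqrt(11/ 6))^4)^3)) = -8957952/ 8857805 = -1.01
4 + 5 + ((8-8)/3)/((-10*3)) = 9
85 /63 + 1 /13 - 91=-73361 /819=-89.57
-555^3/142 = -170953875/142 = -1203900.53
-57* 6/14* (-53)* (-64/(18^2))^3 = -4124672/413343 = -9.98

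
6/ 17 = 0.35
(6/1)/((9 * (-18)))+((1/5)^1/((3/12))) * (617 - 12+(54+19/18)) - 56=63721/135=472.01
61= 61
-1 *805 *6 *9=-43470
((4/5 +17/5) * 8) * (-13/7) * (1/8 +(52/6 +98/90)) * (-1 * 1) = 46241/75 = 616.55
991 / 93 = 10.66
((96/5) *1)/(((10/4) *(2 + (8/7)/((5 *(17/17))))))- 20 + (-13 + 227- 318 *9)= -173196/65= -2664.55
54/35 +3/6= 2.04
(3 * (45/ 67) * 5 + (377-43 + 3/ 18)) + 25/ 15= 139055/ 402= 345.91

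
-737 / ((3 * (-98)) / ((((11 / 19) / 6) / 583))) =737 / 1776348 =0.00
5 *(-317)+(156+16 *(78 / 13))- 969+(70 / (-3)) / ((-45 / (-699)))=-23980 / 9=-2664.44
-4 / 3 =-1.33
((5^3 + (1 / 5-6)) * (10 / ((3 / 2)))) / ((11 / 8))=577.94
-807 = -807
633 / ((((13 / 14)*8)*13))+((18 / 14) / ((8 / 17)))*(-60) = -744693 / 4732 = -157.37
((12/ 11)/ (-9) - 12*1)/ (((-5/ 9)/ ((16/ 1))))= 3840/ 11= 349.09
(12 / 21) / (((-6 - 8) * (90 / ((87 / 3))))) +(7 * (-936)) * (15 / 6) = -36117929 / 2205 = -16380.01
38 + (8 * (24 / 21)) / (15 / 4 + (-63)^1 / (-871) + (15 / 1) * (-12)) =163048622 / 4296621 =37.95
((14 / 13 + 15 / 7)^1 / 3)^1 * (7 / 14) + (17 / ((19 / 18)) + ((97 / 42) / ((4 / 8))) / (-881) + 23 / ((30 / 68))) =1047538087 / 15232490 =68.77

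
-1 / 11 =-0.09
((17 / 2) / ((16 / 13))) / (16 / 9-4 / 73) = 145197 / 36224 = 4.01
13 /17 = 0.76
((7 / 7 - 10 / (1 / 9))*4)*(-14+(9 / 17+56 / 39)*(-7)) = 6551468 / 663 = 9881.55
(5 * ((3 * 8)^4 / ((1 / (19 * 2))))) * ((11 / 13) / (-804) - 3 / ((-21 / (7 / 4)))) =13668618240 / 871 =15693017.50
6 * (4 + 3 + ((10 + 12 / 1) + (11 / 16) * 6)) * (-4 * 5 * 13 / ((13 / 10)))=-39750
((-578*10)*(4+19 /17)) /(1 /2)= -59160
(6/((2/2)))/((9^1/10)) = 20/3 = 6.67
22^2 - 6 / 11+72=6110 / 11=555.45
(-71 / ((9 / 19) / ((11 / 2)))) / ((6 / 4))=-14839 / 27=-549.59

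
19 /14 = 1.36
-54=-54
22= 22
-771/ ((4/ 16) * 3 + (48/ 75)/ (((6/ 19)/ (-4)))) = 231300/ 2207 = 104.80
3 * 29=87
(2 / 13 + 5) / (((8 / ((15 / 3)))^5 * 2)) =209375 / 851968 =0.25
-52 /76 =-13 /19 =-0.68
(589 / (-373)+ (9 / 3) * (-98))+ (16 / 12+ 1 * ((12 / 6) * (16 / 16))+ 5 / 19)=-6207842 / 21261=-291.98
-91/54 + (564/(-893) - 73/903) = -740443/308826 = -2.40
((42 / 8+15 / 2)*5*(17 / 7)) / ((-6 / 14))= -1445 / 4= -361.25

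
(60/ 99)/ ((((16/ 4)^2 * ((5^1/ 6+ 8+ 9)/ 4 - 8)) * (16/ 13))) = -13/ 1496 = -0.01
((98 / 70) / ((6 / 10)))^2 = 49 / 9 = 5.44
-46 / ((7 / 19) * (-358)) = 437 / 1253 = 0.35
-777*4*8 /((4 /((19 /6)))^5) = -641309641 /82944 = -7731.84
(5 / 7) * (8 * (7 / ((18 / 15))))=100 / 3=33.33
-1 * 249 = -249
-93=-93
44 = 44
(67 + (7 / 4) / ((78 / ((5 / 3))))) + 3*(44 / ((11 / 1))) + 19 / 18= 24989 / 312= 80.09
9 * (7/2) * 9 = 567/2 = 283.50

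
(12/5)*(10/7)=24/7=3.43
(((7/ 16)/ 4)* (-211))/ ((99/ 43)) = -63511/ 6336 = -10.02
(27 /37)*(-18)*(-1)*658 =319788 /37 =8642.92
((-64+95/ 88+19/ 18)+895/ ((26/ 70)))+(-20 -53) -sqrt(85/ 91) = 23420831/ 10296 -sqrt(7735)/ 91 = 2273.78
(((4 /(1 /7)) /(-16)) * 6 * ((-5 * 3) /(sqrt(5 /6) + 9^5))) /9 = 885735 /2988672343- 5 * sqrt(30) /5977344686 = 0.00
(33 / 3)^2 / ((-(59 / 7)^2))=-1.70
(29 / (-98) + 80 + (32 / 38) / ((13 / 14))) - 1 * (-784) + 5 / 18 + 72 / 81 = 865.78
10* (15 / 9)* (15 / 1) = 250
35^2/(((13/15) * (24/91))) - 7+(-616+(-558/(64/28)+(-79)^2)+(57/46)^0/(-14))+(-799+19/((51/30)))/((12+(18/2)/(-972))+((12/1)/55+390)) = 249056631457/23208604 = 10731.22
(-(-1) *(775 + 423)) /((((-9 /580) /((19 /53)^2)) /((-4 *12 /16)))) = 250837240 /8427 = 29765.90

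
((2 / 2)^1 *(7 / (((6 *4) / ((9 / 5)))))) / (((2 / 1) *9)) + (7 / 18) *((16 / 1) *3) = 4487 / 240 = 18.70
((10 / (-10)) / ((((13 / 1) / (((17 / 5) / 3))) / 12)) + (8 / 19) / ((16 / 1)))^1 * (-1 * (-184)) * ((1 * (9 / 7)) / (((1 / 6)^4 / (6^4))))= -405231791.66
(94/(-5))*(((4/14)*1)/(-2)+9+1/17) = -99734/595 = -167.62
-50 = -50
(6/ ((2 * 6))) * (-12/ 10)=-3/ 5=-0.60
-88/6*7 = -308/3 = -102.67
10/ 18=5/ 9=0.56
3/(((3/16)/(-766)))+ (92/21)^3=-112724128/9261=-12171.92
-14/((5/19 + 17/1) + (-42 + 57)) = -266/613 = -0.43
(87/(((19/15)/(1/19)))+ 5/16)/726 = 22685/4193376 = 0.01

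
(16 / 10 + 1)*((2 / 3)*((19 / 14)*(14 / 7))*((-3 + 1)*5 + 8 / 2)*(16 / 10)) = -7904 / 175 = -45.17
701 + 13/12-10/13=109405/156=701.31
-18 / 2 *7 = -63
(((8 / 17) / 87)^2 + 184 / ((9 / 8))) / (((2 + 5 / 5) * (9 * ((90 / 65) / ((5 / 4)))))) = 968955520 / 177182721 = 5.47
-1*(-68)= 68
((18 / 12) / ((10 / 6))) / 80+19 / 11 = 15299 / 8800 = 1.74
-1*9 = -9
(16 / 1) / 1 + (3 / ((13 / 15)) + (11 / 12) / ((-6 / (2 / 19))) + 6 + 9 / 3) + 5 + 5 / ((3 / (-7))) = 193657 / 8892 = 21.78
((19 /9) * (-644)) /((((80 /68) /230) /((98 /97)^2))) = -22974093352 /84681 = -271301.63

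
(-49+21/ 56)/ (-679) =0.07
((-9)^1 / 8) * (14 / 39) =-21 / 52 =-0.40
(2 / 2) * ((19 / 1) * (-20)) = -380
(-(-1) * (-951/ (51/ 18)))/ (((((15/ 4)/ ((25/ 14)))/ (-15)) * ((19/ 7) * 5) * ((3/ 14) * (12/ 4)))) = 88760/ 323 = 274.80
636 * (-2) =-1272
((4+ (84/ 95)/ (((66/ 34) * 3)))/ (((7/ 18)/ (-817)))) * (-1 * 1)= 3358128/ 385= 8722.41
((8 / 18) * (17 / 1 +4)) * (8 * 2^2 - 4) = 784 / 3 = 261.33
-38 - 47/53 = -2061/53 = -38.89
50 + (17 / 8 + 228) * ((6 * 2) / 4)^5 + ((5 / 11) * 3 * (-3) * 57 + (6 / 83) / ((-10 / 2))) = 2035521767 / 36520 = 55737.18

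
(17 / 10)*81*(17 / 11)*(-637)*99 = -134203797 / 10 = -13420379.70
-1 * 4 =-4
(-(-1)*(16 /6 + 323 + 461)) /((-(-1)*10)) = 236 /3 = 78.67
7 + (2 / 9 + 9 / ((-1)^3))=-16 / 9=-1.78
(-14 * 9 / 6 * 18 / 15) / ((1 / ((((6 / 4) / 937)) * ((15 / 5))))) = -567 / 4685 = -0.12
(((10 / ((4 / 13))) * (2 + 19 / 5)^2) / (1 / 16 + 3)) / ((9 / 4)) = 349856 / 2205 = 158.66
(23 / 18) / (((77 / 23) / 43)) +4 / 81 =205339 / 12474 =16.46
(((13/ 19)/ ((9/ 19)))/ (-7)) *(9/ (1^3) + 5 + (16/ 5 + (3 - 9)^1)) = -104/ 45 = -2.31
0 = 0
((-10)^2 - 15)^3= 614125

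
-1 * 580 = -580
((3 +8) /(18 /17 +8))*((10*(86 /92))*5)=18275 /322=56.75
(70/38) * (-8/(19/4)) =-1120/361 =-3.10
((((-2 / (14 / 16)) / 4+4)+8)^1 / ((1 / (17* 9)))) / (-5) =-2448 / 7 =-349.71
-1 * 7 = -7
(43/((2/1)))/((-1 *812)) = -43/1624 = -0.03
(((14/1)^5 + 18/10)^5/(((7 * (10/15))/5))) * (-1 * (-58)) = 12234252336847885232359694684408463/4375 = 2796400534136659481682216000000.00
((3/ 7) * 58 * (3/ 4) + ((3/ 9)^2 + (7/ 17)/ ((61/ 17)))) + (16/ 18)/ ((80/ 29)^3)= 516801567/ 27328000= 18.91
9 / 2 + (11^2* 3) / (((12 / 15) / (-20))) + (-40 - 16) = -18253 / 2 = -9126.50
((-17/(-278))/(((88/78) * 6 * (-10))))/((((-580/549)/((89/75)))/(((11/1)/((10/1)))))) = 0.00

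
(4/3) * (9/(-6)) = -2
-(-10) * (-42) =-420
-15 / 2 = -7.50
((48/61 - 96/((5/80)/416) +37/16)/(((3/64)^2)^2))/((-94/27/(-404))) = -132094136472829952/8601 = -15357997497131.72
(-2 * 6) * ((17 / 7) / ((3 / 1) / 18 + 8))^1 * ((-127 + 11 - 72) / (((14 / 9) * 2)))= 517752 / 2401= 215.64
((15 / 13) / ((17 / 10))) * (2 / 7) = 300 / 1547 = 0.19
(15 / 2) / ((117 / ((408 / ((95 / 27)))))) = 1836 / 247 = 7.43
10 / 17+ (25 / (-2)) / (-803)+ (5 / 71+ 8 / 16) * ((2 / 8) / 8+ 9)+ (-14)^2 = 12514918403 / 62030144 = 201.76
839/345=2.43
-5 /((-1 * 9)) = 5 /9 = 0.56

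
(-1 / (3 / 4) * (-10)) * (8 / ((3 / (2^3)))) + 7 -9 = 2542 / 9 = 282.44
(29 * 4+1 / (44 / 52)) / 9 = 1289 / 99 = 13.02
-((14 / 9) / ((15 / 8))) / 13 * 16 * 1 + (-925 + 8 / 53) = -925.87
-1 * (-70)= 70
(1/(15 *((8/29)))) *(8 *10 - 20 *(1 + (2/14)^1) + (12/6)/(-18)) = 104197/7560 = 13.78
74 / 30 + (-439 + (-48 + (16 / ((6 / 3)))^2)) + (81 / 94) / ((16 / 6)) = -4739971 / 11280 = -420.21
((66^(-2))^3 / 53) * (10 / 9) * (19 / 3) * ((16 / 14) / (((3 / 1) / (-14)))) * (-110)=475 / 504024726447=0.00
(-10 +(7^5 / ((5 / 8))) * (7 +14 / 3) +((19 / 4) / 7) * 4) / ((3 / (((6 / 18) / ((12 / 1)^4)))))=6588191 / 3919104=1.68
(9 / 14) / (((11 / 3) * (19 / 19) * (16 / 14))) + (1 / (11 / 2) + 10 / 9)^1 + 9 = 16547 / 1584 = 10.45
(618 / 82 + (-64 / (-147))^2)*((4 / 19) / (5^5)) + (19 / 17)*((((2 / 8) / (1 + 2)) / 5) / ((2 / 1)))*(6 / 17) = 231548576633 / 60810697237500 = 0.00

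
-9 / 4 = -2.25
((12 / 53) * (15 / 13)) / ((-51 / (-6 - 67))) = 4380 / 11713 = 0.37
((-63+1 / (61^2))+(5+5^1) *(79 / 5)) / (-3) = -117832 / 3721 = -31.67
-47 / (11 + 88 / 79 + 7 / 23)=-85399 / 22564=-3.78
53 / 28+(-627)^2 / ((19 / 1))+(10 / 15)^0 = 579429 / 28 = 20693.89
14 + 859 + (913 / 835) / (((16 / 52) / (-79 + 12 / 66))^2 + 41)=3796845310274868 / 4349059939195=873.03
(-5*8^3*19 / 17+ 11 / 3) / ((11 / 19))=-2768927 / 561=-4935.70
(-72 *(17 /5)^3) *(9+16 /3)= -5070216 /125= -40561.73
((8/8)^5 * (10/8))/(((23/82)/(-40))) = -4100/23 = -178.26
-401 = -401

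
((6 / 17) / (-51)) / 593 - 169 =-28962715 / 171377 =-169.00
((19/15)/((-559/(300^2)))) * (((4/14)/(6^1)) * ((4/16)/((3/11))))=-104500/11739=-8.90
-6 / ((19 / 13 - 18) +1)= 39 / 101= 0.39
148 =148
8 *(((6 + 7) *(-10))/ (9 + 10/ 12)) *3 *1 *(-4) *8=599040/ 59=10153.22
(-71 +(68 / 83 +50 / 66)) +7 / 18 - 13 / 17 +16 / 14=-134267041 / 1955646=-68.66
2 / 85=0.02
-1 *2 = -2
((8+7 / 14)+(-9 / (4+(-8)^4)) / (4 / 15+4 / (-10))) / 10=13967 / 16400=0.85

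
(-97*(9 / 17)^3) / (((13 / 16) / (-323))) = 21496752 / 3757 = 5721.79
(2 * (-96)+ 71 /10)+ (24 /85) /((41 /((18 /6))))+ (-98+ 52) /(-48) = -183.92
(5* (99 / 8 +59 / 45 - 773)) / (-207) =273353 / 14904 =18.34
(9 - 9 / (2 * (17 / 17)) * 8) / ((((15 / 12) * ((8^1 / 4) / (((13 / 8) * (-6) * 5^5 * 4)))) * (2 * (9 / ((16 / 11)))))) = 1170000 / 11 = 106363.64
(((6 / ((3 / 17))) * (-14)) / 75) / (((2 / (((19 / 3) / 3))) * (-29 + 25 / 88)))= 2992 / 12825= 0.23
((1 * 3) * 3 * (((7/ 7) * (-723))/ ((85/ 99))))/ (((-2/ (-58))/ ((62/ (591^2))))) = -128695446/ 3298765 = -39.01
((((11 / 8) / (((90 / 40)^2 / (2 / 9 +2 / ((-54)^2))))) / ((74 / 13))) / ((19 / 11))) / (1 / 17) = 8690825 / 83022894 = 0.10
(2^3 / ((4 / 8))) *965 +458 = 15898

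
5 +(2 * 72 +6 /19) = 2837 /19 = 149.32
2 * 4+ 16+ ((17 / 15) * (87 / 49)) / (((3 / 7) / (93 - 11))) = 42946 / 105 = 409.01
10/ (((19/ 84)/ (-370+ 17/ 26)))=-4033260/ 247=-16328.99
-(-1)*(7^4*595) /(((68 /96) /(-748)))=-1508596320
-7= -7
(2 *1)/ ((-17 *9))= -2/ 153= -0.01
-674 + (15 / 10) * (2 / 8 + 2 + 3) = -5329 / 8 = -666.12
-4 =-4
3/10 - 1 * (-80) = 803/10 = 80.30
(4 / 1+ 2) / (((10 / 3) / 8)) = 72 / 5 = 14.40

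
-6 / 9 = -2 / 3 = -0.67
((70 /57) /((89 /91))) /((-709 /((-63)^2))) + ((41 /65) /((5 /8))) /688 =-235499748821 /33509786050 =-7.03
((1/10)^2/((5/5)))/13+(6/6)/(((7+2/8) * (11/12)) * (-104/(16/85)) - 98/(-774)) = 29371087/59111373100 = 0.00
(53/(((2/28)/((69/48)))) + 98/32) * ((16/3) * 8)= 45640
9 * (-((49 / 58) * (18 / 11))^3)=-771895089 / 32461759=-23.78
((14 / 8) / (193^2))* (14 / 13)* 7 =343 / 968474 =0.00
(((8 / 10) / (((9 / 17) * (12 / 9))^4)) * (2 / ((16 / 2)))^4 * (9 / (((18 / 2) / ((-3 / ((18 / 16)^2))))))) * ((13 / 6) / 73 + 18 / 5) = -663908429 / 6130598400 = -0.11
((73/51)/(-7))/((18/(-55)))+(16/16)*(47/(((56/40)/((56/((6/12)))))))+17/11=3762.17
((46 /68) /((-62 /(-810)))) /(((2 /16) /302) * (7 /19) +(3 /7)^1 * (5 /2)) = 1496585160 /181461383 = 8.25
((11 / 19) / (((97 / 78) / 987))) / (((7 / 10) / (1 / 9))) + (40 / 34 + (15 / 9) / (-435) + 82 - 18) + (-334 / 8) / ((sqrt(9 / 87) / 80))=1129363693 / 8177391 - 3340 * sqrt(87) / 3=-10246.37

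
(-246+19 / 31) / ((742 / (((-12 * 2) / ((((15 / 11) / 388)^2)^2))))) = 10096504672400841728 / 194079375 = 52022553516.57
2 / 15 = 0.13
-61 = -61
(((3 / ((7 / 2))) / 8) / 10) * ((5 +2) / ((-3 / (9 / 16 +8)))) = -137 / 640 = -0.21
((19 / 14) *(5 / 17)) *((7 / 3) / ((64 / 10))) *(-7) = -3325 / 3264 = -1.02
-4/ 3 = -1.33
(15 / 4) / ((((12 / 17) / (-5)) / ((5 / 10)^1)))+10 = -105 / 32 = -3.28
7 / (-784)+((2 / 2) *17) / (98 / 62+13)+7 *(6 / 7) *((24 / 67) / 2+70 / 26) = 202669989 / 11023376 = 18.39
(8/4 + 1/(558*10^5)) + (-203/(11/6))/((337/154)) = -913892399663/18804600000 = -48.60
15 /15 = 1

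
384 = 384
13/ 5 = 2.60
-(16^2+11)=-267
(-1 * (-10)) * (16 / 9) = 160 / 9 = 17.78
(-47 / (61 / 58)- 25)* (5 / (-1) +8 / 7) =114777 / 427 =268.80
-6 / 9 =-2 / 3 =-0.67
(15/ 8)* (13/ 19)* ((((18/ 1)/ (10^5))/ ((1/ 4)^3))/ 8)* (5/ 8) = 351/ 304000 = 0.00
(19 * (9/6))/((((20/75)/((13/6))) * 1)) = 3705/16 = 231.56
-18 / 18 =-1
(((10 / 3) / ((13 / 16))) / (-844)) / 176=-5 / 181038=-0.00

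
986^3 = 958585256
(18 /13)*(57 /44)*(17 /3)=10.16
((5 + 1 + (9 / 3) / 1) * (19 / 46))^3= 51.37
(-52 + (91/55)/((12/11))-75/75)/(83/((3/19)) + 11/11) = -3089/31600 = -0.10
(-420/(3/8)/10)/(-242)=56/121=0.46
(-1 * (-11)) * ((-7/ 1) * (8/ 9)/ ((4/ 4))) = -616/ 9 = -68.44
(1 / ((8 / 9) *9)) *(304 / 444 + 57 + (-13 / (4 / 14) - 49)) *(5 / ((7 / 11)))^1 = -449515 / 12432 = -36.16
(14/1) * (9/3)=42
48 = 48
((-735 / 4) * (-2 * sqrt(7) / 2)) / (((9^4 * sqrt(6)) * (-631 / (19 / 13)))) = -4655 * sqrt(42) / 430559064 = -0.00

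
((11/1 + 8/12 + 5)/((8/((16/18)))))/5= 10/27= 0.37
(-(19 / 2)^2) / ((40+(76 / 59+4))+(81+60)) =-21299 / 43964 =-0.48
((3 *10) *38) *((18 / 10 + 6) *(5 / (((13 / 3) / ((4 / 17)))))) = 41040 / 17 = 2414.12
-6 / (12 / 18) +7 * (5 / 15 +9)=169 / 3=56.33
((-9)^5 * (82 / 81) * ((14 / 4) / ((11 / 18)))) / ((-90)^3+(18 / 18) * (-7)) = 3766014 / 8019077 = 0.47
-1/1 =-1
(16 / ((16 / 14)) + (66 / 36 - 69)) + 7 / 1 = -277 / 6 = -46.17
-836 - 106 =-942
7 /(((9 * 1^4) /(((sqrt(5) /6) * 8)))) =28 * sqrt(5) /27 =2.32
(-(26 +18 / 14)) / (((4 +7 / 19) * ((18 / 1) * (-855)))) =191 / 470610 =0.00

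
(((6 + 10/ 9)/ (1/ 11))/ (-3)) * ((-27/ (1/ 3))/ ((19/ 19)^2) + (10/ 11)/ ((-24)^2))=513206/ 243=2111.96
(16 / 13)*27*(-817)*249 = -87883056 / 13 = -6760235.08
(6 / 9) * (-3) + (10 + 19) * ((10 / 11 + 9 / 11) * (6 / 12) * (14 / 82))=2053 / 902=2.28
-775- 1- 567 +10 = -1333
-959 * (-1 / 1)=959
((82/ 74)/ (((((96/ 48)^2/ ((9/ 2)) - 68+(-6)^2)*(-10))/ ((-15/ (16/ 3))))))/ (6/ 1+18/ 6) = -369/ 331520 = -0.00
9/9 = 1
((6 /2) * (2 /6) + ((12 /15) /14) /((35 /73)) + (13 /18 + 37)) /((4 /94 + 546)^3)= 88919519819 /372719087006515200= 0.00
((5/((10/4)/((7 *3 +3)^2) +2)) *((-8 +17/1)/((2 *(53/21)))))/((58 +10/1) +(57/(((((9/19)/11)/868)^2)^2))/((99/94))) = 535692528/1076025643443434919952836463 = 0.00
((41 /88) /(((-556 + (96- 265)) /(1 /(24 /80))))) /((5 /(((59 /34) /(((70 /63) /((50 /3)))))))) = -2419 /216920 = -0.01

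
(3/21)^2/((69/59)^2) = 3481/233289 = 0.01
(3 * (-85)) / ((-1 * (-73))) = -255 / 73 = -3.49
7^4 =2401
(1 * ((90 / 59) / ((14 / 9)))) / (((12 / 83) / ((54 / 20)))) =60507 / 3304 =18.31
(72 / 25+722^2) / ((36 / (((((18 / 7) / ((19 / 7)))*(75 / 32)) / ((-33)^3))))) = -3258043 / 3641616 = -0.89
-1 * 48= -48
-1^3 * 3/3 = -1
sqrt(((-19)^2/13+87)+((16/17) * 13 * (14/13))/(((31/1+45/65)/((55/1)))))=2 * sqrt(17829188039)/22763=11.73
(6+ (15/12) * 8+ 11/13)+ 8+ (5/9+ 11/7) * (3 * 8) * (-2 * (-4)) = 118271/273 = 433.23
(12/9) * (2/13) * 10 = 80/39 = 2.05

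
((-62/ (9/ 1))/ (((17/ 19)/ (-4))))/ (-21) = -4712/ 3213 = -1.47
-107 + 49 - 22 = -80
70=70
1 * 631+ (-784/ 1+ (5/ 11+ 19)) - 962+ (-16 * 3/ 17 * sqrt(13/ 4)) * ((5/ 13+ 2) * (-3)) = -12051/ 11+ 2232 * sqrt(13)/ 221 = -1059.13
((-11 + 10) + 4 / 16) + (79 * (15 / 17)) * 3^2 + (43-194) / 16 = 167869 / 272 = 617.17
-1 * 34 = -34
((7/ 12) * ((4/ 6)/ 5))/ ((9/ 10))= 0.09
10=10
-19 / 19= -1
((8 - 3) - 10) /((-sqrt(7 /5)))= 5* sqrt(35) /7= 4.23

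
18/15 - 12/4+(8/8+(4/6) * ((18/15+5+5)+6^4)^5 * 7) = 166989149695311798964/9375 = 17812175967499925.22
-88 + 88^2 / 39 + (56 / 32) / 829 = 110.57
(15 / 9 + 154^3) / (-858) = -4256.72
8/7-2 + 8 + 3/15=257/35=7.34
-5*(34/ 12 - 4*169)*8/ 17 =80780/ 51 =1583.92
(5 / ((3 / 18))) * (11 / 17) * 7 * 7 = 16170 / 17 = 951.18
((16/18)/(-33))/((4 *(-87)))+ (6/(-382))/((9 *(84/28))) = -2489/4935249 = -0.00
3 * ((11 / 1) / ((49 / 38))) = 1254 / 49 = 25.59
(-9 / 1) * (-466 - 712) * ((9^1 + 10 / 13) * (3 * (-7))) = -28275534 / 13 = -2175041.08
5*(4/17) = 20/17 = 1.18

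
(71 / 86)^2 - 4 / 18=30577 / 66564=0.46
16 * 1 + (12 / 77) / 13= 16028 / 1001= 16.01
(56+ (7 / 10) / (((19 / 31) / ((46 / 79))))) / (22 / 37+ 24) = 2247861 / 975650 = 2.30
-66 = -66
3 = 3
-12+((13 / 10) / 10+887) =87513 / 100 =875.13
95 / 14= 6.79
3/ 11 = 0.27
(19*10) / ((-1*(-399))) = 0.48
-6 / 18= -1 / 3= -0.33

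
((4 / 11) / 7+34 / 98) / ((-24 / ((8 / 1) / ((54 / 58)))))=-0.14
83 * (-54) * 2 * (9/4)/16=-20169/16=-1260.56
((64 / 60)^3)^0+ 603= 604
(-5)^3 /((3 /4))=-500 /3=-166.67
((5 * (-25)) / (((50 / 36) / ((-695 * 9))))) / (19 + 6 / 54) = 2533275 / 86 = 29456.69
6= 6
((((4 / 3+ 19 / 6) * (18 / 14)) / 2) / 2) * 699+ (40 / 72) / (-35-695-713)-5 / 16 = 1470166801 / 1454544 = 1010.74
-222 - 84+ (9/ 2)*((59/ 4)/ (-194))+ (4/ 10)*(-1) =-2380319/ 7760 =-306.74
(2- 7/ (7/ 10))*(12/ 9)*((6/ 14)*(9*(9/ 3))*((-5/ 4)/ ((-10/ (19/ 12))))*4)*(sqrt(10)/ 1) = -684*sqrt(10)/ 7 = -309.00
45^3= 91125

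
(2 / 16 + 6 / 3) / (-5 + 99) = 17 / 752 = 0.02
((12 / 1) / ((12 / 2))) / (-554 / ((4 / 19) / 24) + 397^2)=2 / 94453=0.00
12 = 12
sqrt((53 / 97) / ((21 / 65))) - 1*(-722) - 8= sqrt(7017465) / 2037 +714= 715.30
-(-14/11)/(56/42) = 21/22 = 0.95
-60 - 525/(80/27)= -3795/16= -237.19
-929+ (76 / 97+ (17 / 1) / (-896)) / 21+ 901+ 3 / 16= -16898531 / 608384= -27.78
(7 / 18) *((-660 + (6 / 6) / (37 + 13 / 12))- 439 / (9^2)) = -172416097 / 666306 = -258.76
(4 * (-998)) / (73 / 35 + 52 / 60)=-1352.13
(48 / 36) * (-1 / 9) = -4 / 27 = -0.15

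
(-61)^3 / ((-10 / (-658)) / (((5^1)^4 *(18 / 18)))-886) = 9334593625 / 36436749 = 256.19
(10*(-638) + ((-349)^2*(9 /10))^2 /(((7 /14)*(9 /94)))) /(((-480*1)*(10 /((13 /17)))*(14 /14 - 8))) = 81580322248399 /14280000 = 5712907.72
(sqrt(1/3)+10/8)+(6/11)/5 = sqrt(3)/3+299/220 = 1.94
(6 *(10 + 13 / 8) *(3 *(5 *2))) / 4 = 4185 / 8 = 523.12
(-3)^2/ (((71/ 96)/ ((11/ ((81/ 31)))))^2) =119071744/ 408321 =291.61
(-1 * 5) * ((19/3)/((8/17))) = -1615/24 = -67.29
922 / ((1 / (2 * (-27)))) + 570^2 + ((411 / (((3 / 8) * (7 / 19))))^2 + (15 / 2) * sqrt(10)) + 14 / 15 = 15 * sqrt(10) / 2 + 6706792646 / 735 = 9124911.67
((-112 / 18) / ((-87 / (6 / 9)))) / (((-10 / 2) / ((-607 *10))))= 135968 / 2349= 57.88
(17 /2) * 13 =110.50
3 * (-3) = -9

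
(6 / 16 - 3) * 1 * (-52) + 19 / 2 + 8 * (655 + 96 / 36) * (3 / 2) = 8038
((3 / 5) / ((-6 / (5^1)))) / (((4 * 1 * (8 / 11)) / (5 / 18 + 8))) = -1639 / 1152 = -1.42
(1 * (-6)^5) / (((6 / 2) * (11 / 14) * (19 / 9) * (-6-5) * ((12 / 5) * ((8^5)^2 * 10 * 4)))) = 1701 / 1234266226688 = 0.00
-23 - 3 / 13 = -23.23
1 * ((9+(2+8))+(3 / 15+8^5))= 163936 / 5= 32787.20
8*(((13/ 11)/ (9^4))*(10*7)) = 7280/ 72171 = 0.10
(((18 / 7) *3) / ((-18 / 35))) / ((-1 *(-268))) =-15 / 268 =-0.06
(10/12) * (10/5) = 5/3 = 1.67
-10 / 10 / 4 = -1 / 4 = -0.25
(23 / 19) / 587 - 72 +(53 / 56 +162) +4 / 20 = 284642153 / 3122840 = 91.15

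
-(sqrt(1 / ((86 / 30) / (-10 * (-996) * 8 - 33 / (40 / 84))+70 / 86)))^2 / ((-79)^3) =102697803 / 41215562171387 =0.00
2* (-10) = -20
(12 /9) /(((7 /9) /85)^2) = 15924.49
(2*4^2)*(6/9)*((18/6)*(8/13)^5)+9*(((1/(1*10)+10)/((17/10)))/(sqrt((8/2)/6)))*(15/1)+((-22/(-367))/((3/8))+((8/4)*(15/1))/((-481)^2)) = 3250505585390/559638428817+13635*sqrt(6)/34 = 988.13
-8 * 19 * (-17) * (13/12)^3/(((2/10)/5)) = 17740775/216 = 82133.22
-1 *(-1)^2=-1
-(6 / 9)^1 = -2 / 3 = -0.67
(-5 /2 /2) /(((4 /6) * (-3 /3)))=15 /8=1.88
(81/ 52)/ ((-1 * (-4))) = 81/ 208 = 0.39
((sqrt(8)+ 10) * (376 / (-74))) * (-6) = 2256 * sqrt(2) / 37+ 11280 / 37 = 391.09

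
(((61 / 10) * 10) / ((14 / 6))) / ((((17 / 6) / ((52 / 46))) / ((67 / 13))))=147132 / 2737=53.76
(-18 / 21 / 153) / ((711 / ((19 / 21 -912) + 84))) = 34738 / 5330367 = 0.01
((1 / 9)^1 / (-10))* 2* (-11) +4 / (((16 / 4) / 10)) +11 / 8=4183 / 360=11.62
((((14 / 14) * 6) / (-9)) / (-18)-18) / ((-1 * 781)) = 485 / 21087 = 0.02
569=569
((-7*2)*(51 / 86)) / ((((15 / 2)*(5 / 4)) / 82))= -78064 / 1075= -72.62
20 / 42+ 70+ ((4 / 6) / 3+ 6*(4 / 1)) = 5966 / 63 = 94.70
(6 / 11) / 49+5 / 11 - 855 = -854.53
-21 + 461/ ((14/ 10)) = 2158/ 7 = 308.29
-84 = -84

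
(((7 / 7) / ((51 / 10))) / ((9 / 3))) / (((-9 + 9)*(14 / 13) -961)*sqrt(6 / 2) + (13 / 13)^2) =-4805*sqrt(3) / 211947993 -5 / 211947993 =-0.00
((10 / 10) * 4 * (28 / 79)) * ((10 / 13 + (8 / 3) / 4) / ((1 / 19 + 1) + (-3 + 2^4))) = 119168 / 822627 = 0.14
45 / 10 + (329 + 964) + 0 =2595 / 2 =1297.50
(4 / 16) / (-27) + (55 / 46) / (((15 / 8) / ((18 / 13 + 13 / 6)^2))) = 1124063 / 139932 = 8.03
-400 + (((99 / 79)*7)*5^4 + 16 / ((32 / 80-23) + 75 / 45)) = 63029945 / 12403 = 5081.83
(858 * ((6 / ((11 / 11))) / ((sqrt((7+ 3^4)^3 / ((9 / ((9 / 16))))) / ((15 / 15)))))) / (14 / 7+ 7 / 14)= 117 * sqrt(22) / 55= 9.98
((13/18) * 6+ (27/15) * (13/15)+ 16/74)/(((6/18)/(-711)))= -12054294/925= -13031.67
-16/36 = -4/9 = -0.44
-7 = -7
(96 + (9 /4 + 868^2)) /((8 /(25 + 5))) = 45211335 /16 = 2825708.44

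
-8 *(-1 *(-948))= -7584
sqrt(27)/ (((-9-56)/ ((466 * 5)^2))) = -3257340 * sqrt(3)/ 13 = -433990.64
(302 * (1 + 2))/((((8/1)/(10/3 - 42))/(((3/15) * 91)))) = -398489/5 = -79697.80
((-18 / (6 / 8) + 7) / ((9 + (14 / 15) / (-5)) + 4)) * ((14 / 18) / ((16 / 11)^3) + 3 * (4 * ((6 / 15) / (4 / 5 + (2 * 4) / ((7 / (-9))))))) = 329365225 / 980127744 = 0.34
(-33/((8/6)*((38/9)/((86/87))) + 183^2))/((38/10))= -63855/246286493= -0.00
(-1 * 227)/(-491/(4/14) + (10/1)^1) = 454/3417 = 0.13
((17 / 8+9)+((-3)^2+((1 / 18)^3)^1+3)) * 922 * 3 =31086613 / 486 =63964.22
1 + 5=6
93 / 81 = 31 / 27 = 1.15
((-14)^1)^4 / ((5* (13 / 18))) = 691488 / 65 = 10638.28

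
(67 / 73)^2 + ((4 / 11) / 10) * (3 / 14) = 1744252 / 2051665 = 0.85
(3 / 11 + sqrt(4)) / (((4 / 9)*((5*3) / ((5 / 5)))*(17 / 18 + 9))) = 135 / 3938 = 0.03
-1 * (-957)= 957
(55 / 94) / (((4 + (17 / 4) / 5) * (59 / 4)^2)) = 8800 / 15869879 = 0.00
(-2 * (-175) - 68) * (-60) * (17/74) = -143820/37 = -3887.03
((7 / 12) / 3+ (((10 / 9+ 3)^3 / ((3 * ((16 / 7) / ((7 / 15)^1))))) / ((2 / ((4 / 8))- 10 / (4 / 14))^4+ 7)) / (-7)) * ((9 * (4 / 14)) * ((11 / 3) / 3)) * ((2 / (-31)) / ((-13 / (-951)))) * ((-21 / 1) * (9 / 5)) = 328666882011083 / 3014672450400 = 109.02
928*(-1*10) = -9280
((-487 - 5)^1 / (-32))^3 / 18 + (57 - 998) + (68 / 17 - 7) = -759893 / 1024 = -742.08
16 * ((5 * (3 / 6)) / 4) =10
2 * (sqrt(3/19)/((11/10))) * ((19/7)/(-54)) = -10 * sqrt(57)/2079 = -0.04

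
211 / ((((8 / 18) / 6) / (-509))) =-2899773 / 2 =-1449886.50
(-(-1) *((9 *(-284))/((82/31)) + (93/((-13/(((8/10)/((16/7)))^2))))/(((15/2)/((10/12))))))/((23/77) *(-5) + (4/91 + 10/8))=47593937083/9827700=4842.84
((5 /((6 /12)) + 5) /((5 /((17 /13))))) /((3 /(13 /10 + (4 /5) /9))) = 425 /234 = 1.82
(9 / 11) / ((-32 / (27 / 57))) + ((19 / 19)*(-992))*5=-33172561 / 6688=-4960.01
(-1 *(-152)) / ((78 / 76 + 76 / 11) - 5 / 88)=254144 / 13173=19.29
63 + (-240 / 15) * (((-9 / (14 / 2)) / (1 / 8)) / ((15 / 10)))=1209 / 7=172.71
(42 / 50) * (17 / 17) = 21 / 25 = 0.84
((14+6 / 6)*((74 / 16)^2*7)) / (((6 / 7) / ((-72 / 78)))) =-1006215 / 416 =-2418.79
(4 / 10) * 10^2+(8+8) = 56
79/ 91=0.87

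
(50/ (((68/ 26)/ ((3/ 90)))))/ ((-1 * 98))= -65/ 9996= -0.01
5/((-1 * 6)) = -5/6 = -0.83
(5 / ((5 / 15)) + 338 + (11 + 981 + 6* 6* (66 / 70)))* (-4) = -193052 / 35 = -5515.77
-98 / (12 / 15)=-245 / 2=-122.50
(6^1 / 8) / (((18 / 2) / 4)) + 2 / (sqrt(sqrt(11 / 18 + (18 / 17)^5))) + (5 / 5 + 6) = 34* sqrt(3)* 34^(1 / 4)* 49630651^(3 / 4) / 49630651 + 22 / 3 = 9.03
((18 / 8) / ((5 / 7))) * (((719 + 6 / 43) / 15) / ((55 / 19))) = 12338277 / 236500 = 52.17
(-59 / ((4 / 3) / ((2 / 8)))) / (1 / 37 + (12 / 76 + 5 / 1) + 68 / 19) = -124431 / 98576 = -1.26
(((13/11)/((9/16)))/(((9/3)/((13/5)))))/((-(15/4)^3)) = -173056/5011875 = -0.03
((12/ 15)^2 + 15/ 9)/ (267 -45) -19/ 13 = -314101/ 216450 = -1.45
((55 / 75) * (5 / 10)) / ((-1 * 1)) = -0.37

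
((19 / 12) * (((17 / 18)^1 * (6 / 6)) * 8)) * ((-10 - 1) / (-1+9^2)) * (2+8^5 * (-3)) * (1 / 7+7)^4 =27286484843750 / 64827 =420912348.92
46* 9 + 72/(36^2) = 7453/18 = 414.06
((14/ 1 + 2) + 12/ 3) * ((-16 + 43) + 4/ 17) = 544.71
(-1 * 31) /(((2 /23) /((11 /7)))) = -7843 /14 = -560.21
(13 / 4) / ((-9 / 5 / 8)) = -130 / 9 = -14.44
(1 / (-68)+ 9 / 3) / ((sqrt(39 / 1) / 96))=1624* sqrt(39) / 221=45.89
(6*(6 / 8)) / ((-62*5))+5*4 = 12391 / 620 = 19.99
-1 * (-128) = 128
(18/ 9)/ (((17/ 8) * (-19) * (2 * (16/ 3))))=-3/ 646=-0.00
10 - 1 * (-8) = 18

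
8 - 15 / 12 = 27 / 4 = 6.75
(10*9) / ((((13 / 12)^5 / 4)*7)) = 89579520 / 2599051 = 34.47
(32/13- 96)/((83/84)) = -102144/1079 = -94.67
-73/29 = -2.52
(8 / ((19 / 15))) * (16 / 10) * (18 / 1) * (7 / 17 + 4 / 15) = 199296 / 1615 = 123.40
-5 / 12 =-0.42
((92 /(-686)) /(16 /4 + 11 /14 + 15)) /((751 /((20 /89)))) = -1840 /907205747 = -0.00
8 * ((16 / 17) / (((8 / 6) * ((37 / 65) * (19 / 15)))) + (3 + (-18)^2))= 2623.83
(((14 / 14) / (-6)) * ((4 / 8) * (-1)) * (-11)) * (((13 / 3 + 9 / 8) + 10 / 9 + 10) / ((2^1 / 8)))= -13123 / 216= -60.75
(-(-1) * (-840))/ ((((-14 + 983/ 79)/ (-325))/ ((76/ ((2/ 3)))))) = -19988926.83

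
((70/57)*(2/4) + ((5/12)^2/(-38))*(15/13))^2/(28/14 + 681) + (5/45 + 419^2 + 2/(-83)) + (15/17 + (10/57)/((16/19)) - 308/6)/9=95125848277754833883/541856253699072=175555.51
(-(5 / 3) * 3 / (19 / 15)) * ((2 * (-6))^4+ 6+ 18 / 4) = -3111975 / 38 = -81894.08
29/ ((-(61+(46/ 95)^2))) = -261725/ 552641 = -0.47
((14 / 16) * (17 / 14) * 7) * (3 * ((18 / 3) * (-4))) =-1071 / 2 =-535.50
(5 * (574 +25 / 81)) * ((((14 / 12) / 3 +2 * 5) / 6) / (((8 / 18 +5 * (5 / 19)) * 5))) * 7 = 165282007 / 41796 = 3954.49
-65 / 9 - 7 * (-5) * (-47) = -14870 / 9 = -1652.22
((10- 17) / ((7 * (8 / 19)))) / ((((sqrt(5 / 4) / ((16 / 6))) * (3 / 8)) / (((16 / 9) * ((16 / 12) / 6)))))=-9728 * sqrt(5) / 3645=-5.97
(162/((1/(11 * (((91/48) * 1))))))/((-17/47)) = -9340.21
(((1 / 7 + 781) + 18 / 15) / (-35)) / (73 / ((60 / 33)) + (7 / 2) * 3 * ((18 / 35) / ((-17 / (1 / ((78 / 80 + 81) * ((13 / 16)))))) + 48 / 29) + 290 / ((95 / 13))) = -14577706158184 / 63396529032305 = -0.23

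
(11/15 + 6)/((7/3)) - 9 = -214/35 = -6.11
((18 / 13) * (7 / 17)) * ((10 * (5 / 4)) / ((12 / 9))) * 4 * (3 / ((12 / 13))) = 4725 / 68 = 69.49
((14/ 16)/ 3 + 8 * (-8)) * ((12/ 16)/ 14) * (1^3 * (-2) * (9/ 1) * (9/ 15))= 41283/ 1120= 36.86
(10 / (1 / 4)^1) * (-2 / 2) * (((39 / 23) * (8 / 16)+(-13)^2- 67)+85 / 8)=-104395 / 23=-4538.91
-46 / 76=-23 / 38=-0.61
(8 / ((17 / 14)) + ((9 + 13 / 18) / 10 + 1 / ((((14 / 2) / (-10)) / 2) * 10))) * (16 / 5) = 24932 / 1071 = 23.28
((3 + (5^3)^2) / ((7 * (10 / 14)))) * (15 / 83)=46884 / 83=564.87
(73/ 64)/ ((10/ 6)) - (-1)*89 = 28699/ 320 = 89.68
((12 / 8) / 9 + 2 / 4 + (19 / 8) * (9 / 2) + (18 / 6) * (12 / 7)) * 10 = 27715 / 168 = 164.97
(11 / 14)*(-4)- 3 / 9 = -73 / 21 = -3.48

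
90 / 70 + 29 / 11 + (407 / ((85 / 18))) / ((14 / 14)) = 589772 / 6545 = 90.11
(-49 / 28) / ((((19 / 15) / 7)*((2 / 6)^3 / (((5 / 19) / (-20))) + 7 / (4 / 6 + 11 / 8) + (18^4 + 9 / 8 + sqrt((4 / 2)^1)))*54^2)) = -272215674815 / 8616365552355189606 + 144060*sqrt(2) / 478686975130843867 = -0.00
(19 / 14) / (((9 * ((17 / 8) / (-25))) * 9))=-1900 / 9639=-0.20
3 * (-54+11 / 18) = -961 / 6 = -160.17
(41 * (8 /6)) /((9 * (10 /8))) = 656 /135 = 4.86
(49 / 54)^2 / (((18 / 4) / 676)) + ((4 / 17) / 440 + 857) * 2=11273387581 / 6134535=1837.69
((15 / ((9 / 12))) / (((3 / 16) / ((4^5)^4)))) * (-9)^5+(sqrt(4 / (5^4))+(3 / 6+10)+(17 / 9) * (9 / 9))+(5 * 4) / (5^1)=-3116402981210161144589 / 450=-6925339958244802543.53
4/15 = 0.27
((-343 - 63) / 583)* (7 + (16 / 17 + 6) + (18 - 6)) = -179046 / 9911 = -18.07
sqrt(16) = 4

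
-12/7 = -1.71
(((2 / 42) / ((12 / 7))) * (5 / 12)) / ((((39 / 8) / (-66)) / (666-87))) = -10615 / 117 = -90.73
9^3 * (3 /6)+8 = 745 /2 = 372.50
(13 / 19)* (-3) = -2.05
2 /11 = 0.18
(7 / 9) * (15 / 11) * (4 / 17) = 140 / 561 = 0.25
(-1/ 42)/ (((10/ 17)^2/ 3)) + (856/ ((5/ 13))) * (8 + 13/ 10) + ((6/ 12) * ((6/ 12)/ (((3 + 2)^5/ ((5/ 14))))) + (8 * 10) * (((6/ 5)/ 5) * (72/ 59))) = 764098089/ 36875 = 20721.30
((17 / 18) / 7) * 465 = 2635 / 42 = 62.74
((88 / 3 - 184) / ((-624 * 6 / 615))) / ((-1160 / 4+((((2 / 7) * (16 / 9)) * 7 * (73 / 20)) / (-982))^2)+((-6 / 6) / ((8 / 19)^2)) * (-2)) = -0.09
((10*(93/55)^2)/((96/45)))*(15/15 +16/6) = 8649/176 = 49.14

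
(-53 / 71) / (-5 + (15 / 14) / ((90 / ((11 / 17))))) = 75684 / 506159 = 0.15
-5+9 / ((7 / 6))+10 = 89 / 7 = 12.71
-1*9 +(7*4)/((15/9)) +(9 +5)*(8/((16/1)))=74/5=14.80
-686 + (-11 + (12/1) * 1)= -685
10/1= 10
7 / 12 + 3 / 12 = 5 / 6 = 0.83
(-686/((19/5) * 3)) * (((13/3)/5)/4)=-4459/342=-13.04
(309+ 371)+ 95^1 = 775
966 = 966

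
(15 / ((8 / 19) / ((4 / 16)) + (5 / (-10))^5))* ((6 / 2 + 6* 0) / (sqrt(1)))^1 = 1824 / 67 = 27.22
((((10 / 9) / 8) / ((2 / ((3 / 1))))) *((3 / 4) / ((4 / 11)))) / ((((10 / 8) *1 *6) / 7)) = 77 / 192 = 0.40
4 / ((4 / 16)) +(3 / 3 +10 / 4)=39 / 2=19.50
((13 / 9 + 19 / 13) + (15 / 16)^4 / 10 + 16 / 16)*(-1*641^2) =-25098472360049 / 15335424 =-1636633.74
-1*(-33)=33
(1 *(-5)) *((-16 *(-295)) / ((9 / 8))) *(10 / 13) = -16136.75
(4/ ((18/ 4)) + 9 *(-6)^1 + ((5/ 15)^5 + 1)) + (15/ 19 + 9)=-42.32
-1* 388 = -388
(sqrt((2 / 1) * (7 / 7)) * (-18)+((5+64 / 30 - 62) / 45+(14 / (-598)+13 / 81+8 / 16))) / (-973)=704987 / 1178254350+18 * sqrt(2) / 973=0.03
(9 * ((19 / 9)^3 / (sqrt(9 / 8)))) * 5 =68590 * sqrt(2) / 243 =399.18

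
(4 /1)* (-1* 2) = -8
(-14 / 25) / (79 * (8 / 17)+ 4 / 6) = -357 / 24125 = -0.01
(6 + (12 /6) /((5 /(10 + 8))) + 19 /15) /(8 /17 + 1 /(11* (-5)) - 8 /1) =-40579 /21171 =-1.92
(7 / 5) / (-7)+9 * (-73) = -3286 / 5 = -657.20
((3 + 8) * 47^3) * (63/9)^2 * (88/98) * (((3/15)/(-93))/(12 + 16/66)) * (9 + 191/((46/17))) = -505907779993/720130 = -702522.85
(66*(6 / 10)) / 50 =99 / 125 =0.79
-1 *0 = 0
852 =852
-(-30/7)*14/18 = 10/3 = 3.33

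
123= 123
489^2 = 239121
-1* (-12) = 12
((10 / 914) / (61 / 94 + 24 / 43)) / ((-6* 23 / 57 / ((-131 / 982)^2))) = -3294826195 / 49453590662756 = -0.00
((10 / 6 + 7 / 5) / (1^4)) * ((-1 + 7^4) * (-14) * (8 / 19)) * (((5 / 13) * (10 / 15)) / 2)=-5562.21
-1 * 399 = -399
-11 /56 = -0.20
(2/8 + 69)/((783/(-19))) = -5263/3132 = -1.68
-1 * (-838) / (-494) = -419 / 247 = -1.70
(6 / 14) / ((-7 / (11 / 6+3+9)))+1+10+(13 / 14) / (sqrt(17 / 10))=13 * sqrt(170) / 238+995 / 98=10.87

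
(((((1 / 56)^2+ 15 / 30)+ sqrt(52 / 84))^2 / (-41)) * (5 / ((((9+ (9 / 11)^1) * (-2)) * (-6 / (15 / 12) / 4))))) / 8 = -7053570425 / 12541578706944 -143825 * sqrt(273) / 4665765888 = -0.00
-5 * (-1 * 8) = 40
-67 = -67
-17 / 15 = -1.13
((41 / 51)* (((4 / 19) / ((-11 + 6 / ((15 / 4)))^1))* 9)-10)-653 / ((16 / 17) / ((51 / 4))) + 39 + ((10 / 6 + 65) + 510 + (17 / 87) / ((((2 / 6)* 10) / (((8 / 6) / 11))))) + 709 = -35014619193259 / 4649029440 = -7531.60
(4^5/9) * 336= 114688/3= 38229.33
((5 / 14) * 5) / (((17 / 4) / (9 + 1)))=500 / 119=4.20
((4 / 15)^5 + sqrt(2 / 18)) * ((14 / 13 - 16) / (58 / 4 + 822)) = -14087116 / 2359378125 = -0.01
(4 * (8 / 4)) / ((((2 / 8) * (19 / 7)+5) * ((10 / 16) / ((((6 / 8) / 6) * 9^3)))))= 54432 / 265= 205.40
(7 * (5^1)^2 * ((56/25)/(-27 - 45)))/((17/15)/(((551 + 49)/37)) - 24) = 49000/215371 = 0.23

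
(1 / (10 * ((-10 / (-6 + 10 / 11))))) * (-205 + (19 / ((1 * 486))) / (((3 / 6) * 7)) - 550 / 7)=-964672 / 66825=-14.44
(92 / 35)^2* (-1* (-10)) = 16928 / 245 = 69.09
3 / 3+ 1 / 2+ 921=1845 / 2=922.50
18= 18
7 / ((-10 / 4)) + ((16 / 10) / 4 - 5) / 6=-107 / 30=-3.57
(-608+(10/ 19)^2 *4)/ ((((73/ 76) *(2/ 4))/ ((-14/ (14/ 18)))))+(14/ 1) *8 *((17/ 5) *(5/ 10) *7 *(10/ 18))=293181016/ 12483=23486.42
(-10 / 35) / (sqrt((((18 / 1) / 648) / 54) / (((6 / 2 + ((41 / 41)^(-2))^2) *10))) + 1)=-155520 / 544313 + 144 *sqrt(15) / 544313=-0.28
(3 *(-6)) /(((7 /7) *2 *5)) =-9 /5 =-1.80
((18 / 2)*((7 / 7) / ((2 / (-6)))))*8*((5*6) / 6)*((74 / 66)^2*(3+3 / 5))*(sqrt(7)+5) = -37369.90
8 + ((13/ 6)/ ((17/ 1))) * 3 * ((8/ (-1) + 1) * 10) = -319/ 17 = -18.76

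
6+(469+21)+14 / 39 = 19358 / 39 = 496.36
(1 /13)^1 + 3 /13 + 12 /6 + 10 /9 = 400 /117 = 3.42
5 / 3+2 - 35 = -94 / 3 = -31.33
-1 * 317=-317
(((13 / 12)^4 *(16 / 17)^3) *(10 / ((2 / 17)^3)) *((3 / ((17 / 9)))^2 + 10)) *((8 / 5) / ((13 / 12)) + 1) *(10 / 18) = 25602036460 / 210681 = 121520.39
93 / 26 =3.58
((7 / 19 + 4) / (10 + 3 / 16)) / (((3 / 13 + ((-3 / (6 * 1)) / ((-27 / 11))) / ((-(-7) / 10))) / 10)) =8.22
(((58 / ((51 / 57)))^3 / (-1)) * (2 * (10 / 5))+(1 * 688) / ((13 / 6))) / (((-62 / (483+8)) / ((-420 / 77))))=-47052184.63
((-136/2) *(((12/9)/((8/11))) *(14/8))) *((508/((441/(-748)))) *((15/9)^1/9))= 177642520/5103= 34811.39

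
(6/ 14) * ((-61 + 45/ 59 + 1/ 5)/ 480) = -17711/ 330400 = -0.05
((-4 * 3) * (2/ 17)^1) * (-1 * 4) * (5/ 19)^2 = 2400/ 6137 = 0.39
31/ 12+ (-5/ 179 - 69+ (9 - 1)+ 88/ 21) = -815765/ 15036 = -54.25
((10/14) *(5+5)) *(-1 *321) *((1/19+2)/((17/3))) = -1877850/2261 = -830.54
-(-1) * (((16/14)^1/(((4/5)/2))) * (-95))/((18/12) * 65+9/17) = -64600/23331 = -2.77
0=0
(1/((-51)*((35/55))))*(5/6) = -55/2142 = -0.03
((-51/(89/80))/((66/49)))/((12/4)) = -33320/2937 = -11.34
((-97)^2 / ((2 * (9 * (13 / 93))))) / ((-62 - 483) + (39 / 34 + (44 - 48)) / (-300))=-495854300 / 72265739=-6.86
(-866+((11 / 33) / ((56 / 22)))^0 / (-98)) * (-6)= 254607 / 49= 5196.06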